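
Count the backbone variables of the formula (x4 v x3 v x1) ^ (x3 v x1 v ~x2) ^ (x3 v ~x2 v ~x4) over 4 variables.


Find all satisfying assignments: 12 model(s).
Check which variables have the same value in every model.
No variable is fixed across all models.
Backbone size = 0.

0


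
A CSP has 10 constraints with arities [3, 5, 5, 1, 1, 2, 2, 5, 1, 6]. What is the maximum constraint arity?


The arities are: 3, 5, 5, 1, 1, 2, 2, 5, 1, 6.
Scan for the maximum value.
Maximum arity = 6.

6


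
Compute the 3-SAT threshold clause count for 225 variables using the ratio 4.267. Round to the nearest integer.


The 3-SAT phase transition occurs at approximately 4.267 clauses per variable.
m = 4.267 * 225 = 960.075.
Rounded to nearest integer: 960.

960


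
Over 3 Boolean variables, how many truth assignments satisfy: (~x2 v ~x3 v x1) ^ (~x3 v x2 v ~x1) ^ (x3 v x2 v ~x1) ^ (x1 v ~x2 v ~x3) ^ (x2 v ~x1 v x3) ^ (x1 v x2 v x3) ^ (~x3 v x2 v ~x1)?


Enumerate all 8 truth assignments over 3 variables.
Test each against every clause.
Satisfying assignments found: 4.

4


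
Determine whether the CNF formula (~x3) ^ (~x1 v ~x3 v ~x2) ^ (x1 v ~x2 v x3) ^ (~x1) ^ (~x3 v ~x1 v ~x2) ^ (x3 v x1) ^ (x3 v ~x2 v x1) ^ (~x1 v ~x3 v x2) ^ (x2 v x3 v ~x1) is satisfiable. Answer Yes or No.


Check all 8 possible truth assignments.
Number of satisfying assignments found: 0.
The formula is unsatisfiable.

No


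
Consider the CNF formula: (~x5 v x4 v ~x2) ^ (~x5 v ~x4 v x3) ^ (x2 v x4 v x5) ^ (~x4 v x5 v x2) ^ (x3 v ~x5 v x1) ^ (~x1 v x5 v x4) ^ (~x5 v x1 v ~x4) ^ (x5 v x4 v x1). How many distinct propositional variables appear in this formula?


Identify each distinct variable in the formula.
Variables found: x1, x2, x3, x4, x5.
Total distinct variables = 5.

5


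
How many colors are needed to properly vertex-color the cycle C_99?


An odd cycle cannot be 2-colored: alternating two colors around the cycle returns to the start with a conflict.
Since 99 is odd, three colors are required (and three suffice).
Chromatic number = 3.

3


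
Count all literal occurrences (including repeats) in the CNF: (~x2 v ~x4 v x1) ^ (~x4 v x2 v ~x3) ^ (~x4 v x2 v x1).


Clause lengths: 3, 3, 3.
Sum = 3 + 3 + 3 = 9.

9


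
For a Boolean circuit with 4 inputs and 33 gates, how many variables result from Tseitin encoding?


The Tseitin transformation introduces one auxiliary variable per gate.
Total variables = inputs + gates = 4 + 33 = 37.

37


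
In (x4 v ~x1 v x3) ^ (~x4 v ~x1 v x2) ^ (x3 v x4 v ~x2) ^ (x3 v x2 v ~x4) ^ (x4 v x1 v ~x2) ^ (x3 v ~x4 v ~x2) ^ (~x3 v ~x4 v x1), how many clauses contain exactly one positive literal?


A definite clause has exactly one positive literal.
Clause 1: 2 positive -> not definite
Clause 2: 1 positive -> definite
Clause 3: 2 positive -> not definite
Clause 4: 2 positive -> not definite
Clause 5: 2 positive -> not definite
Clause 6: 1 positive -> definite
Clause 7: 1 positive -> definite
Definite clause count = 3.

3


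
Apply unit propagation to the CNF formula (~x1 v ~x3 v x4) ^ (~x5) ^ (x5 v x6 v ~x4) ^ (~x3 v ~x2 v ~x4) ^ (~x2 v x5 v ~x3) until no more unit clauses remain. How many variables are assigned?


Unit propagation repeatedly assigns the literal in any unit clause, then simplifies.
Assignments in order: x5 = F.
No further unit clauses remain.
Total variables assigned = 1.

1


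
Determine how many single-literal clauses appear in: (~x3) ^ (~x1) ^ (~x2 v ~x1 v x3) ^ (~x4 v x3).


A unit clause contains exactly one literal.
Unit clauses found: (~x3), (~x1).
Count = 2.

2


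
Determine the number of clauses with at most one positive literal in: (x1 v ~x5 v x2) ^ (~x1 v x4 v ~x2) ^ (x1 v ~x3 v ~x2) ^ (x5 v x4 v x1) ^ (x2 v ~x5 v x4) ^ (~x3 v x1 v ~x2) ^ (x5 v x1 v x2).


A Horn clause has at most one positive literal.
Clause 1: 2 positive lit(s) -> not Horn
Clause 2: 1 positive lit(s) -> Horn
Clause 3: 1 positive lit(s) -> Horn
Clause 4: 3 positive lit(s) -> not Horn
Clause 5: 2 positive lit(s) -> not Horn
Clause 6: 1 positive lit(s) -> Horn
Clause 7: 3 positive lit(s) -> not Horn
Total Horn clauses = 3.

3


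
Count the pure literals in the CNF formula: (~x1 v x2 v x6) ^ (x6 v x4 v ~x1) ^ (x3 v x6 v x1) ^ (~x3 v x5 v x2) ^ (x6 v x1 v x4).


A pure literal appears in only one polarity across all clauses.
Pure literals: x2 (positive only), x4 (positive only), x5 (positive only), x6 (positive only).
Count = 4.

4


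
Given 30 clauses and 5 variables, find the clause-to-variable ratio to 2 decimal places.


Clause-to-variable ratio = clauses / variables.
30 / 5 = 6.0.

6.0


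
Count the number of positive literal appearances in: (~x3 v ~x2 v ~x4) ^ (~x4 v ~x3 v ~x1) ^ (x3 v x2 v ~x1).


Scan each clause for unnegated literals.
Clause 1: 0 positive; Clause 2: 0 positive; Clause 3: 2 positive.
Total positive literal occurrences = 2.

2


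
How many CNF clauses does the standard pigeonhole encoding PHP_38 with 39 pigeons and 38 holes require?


The PHP encoding has two parts:
1) At-least-one-hole clauses: 39 (one per pigeon, each with 38 literals).
2) At-most-one-pigeon-per-hole clauses: 38 holes * C(39,2) = 38 * 741 = 28158.
Total clauses = 39 + 28158 = 28197.

28197


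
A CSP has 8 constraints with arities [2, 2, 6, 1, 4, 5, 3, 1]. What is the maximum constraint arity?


The arities are: 2, 2, 6, 1, 4, 5, 3, 1.
Scan for the maximum value.
Maximum arity = 6.

6


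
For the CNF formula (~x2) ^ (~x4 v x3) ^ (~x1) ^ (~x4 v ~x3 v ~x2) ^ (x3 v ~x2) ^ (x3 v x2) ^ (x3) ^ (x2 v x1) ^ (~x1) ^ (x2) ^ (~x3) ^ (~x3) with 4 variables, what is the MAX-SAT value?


Enumerate all 16 truth assignments.
For each, count how many of the 12 clauses are satisfied.
The formula is not fully satisfiable, so the maximum is below 12.
Maximum simultaneously satisfiable clauses = 9.

9


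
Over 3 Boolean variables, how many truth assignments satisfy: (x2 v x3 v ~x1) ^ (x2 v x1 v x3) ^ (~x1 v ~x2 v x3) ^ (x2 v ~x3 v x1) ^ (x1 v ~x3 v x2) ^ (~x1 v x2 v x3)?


Enumerate all 8 truth assignments over 3 variables.
Test each against every clause.
Satisfying assignments found: 4.

4


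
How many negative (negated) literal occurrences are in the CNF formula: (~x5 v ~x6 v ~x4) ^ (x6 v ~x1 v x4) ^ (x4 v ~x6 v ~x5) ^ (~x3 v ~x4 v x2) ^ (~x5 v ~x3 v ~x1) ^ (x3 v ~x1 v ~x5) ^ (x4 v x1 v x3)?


Scan each clause for negated literals.
Clause 1: 3 negative; Clause 2: 1 negative; Clause 3: 2 negative; Clause 4: 2 negative; Clause 5: 3 negative; Clause 6: 2 negative; Clause 7: 0 negative.
Total negative literal occurrences = 13.

13


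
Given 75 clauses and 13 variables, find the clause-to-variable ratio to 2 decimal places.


Clause-to-variable ratio = clauses / variables.
75 / 13 = 5.77.

5.77


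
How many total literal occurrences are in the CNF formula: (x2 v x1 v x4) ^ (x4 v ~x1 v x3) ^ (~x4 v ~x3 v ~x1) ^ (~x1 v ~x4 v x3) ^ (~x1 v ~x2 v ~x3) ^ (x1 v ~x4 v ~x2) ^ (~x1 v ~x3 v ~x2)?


Clause lengths: 3, 3, 3, 3, 3, 3, 3.
Sum = 3 + 3 + 3 + 3 + 3 + 3 + 3 = 21.

21


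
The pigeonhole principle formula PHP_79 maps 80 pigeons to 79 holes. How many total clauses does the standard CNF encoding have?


The PHP encoding has two parts:
1) At-least-one-hole clauses: 80 (one per pigeon, each with 79 literals).
2) At-most-one-pigeon-per-hole clauses: 79 holes * C(80,2) = 79 * 3160 = 249640.
Total clauses = 80 + 249640 = 249720.

249720


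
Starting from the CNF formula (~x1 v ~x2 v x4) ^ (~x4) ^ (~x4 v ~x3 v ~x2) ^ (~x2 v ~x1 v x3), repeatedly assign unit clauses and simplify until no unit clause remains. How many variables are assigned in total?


Unit propagation repeatedly assigns the literal in any unit clause, then simplifies.
Assignments in order: x4 = F.
No further unit clauses remain.
Total variables assigned = 1.

1


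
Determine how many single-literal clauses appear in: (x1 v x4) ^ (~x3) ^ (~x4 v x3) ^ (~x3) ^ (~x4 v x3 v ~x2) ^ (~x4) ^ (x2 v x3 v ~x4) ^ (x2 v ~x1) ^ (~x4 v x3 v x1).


A unit clause contains exactly one literal.
Unit clauses found: (~x3), (~x3), (~x4).
Count = 3.

3


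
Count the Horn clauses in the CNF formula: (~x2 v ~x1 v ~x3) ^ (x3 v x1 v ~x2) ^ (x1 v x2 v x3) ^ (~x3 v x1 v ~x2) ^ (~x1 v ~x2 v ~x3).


A Horn clause has at most one positive literal.
Clause 1: 0 positive lit(s) -> Horn
Clause 2: 2 positive lit(s) -> not Horn
Clause 3: 3 positive lit(s) -> not Horn
Clause 4: 1 positive lit(s) -> Horn
Clause 5: 0 positive lit(s) -> Horn
Total Horn clauses = 3.

3


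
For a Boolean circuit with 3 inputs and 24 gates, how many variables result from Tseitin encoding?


The Tseitin transformation introduces one auxiliary variable per gate.
Total variables = inputs + gates = 3 + 24 = 27.

27


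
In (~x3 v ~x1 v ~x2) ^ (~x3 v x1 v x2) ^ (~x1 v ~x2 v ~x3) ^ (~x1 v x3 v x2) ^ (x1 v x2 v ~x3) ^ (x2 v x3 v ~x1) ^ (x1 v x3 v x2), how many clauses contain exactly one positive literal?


A definite clause has exactly one positive literal.
Clause 1: 0 positive -> not definite
Clause 2: 2 positive -> not definite
Clause 3: 0 positive -> not definite
Clause 4: 2 positive -> not definite
Clause 5: 2 positive -> not definite
Clause 6: 2 positive -> not definite
Clause 7: 3 positive -> not definite
Definite clause count = 0.

0


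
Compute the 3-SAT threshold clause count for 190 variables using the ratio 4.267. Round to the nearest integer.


The 3-SAT phase transition occurs at approximately 4.267 clauses per variable.
m = 4.267 * 190 = 810.73.
Rounded to nearest integer: 811.

811


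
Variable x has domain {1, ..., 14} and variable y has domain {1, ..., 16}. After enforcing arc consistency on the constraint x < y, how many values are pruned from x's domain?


For the constraint x < y, x needs a supporting value in y's domain.
x can be at most 15 (one less than y's maximum).
Valid x values from domain: 14 out of 14.
Pruned = 14 - 14 = 0.

0


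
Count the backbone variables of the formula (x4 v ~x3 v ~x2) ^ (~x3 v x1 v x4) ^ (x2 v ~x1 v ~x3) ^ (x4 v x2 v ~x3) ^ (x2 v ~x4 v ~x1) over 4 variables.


Find all satisfying assignments: 10 model(s).
Check which variables have the same value in every model.
No variable is fixed across all models.
Backbone size = 0.

0


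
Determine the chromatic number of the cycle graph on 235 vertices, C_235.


An odd cycle cannot be 2-colored: alternating two colors around the cycle returns to the start with a conflict.
Since 235 is odd, three colors are required (and three suffice).
Chromatic number = 3.

3


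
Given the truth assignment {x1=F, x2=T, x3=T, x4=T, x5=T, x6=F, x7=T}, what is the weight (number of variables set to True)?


The weight is the number of variables assigned True.
True variables: x2, x3, x4, x5, x7.
Weight = 5.

5


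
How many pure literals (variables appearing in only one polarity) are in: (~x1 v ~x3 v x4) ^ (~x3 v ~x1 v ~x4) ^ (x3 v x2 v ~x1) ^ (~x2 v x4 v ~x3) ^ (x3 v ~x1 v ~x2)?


A pure literal appears in only one polarity across all clauses.
Pure literals: x1 (negative only).
Count = 1.

1


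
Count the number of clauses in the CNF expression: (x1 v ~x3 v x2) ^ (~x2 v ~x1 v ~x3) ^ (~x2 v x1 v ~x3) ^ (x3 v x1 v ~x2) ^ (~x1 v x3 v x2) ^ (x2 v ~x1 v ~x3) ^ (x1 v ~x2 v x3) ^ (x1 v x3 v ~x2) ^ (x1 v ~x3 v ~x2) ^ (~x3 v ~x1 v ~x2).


Each group enclosed in parentheses joined by ^ is one clause.
Counting the conjuncts: 10 clauses.

10


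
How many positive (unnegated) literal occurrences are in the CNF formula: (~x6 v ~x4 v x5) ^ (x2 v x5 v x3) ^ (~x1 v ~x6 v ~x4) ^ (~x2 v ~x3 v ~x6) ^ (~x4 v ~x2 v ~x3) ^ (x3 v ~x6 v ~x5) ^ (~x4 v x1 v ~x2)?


Scan each clause for unnegated literals.
Clause 1: 1 positive; Clause 2: 3 positive; Clause 3: 0 positive; Clause 4: 0 positive; Clause 5: 0 positive; Clause 6: 1 positive; Clause 7: 1 positive.
Total positive literal occurrences = 6.

6


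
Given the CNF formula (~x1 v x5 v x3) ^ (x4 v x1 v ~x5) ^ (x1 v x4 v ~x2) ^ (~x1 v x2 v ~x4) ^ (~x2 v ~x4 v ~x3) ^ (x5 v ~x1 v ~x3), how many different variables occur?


Identify each distinct variable in the formula.
Variables found: x1, x2, x3, x4, x5.
Total distinct variables = 5.

5


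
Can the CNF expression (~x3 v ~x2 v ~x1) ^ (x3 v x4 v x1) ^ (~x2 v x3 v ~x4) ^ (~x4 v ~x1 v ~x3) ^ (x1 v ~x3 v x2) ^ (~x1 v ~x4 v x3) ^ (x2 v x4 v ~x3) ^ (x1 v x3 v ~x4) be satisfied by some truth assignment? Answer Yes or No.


Check all 16 possible truth assignments.
Number of satisfying assignments found: 4.
The formula is satisfiable.

Yes


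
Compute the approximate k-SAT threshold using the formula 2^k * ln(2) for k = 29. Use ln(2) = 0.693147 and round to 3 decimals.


Using the asymptotic formula: threshold ~ 2^k * ln(2).
2^29 = 536870912.
536870912 * 0.693147 = 372130462.04.

372130462.04


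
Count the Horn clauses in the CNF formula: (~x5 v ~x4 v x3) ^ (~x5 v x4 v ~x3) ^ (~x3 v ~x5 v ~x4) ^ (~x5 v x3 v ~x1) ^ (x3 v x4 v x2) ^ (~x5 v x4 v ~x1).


A Horn clause has at most one positive literal.
Clause 1: 1 positive lit(s) -> Horn
Clause 2: 1 positive lit(s) -> Horn
Clause 3: 0 positive lit(s) -> Horn
Clause 4: 1 positive lit(s) -> Horn
Clause 5: 3 positive lit(s) -> not Horn
Clause 6: 1 positive lit(s) -> Horn
Total Horn clauses = 5.

5


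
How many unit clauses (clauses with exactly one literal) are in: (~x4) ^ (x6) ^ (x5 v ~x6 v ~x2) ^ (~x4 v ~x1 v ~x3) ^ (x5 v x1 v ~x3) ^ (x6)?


A unit clause contains exactly one literal.
Unit clauses found: (~x4), (x6), (x6).
Count = 3.

3


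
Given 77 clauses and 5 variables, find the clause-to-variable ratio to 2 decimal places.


Clause-to-variable ratio = clauses / variables.
77 / 5 = 15.4.

15.4


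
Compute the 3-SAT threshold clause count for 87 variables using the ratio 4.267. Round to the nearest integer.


The 3-SAT phase transition occurs at approximately 4.267 clauses per variable.
m = 4.267 * 87 = 371.229.
Rounded to nearest integer: 371.

371


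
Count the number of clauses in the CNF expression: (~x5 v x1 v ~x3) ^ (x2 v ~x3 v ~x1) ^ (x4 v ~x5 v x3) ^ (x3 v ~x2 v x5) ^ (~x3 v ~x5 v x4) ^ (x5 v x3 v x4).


Each group enclosed in parentheses joined by ^ is one clause.
Counting the conjuncts: 6 clauses.

6


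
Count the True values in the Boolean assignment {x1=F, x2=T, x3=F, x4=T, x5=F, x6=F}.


The weight is the number of variables assigned True.
True variables: x2, x4.
Weight = 2.

2


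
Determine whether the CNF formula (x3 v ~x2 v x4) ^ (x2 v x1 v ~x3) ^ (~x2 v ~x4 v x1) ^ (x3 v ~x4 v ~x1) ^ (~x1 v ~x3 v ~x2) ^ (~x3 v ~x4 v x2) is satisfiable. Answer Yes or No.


Check all 16 possible truth assignments.
Number of satisfying assignments found: 5.
The formula is satisfiable.

Yes


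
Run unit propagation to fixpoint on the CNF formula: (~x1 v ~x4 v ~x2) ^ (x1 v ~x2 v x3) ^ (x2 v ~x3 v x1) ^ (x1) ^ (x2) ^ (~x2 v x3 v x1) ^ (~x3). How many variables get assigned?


Unit propagation repeatedly assigns the literal in any unit clause, then simplifies.
Assignments in order: x1 = T, x2 = T, x4 = F, x3 = F.
No further unit clauses remain.
Total variables assigned = 4.

4


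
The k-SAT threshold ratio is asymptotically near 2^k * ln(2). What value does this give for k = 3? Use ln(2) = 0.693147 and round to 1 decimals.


Using the asymptotic formula: threshold ~ 2^k * ln(2).
2^3 = 8.
8 * 0.693147 = 5.5.

5.5


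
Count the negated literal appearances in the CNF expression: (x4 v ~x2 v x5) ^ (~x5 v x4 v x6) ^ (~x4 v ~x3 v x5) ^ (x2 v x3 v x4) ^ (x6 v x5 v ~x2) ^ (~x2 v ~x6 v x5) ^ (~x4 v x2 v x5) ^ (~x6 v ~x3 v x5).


Scan each clause for negated literals.
Clause 1: 1 negative; Clause 2: 1 negative; Clause 3: 2 negative; Clause 4: 0 negative; Clause 5: 1 negative; Clause 6: 2 negative; Clause 7: 1 negative; Clause 8: 2 negative.
Total negative literal occurrences = 10.

10


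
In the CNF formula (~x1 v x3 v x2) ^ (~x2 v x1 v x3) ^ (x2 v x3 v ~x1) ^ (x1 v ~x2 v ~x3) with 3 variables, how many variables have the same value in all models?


Find all satisfying assignments: 5 model(s).
Check which variables have the same value in every model.
No variable is fixed across all models.
Backbone size = 0.

0


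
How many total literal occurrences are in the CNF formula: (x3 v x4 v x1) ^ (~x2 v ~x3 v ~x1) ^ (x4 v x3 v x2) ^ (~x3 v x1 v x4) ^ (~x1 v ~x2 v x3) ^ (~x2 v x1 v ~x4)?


Clause lengths: 3, 3, 3, 3, 3, 3.
Sum = 3 + 3 + 3 + 3 + 3 + 3 = 18.

18


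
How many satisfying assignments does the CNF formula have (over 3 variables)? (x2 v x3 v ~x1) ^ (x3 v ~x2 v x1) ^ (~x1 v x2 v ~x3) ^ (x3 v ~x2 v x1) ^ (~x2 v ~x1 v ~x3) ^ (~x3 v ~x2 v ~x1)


Enumerate all 8 truth assignments over 3 variables.
Test each against every clause.
Satisfying assignments found: 4.

4


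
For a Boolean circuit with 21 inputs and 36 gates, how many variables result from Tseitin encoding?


The Tseitin transformation introduces one auxiliary variable per gate.
Total variables = inputs + gates = 21 + 36 = 57.

57


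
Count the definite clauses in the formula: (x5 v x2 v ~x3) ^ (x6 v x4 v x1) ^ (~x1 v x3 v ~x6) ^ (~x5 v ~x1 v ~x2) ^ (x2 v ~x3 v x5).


A definite clause has exactly one positive literal.
Clause 1: 2 positive -> not definite
Clause 2: 3 positive -> not definite
Clause 3: 1 positive -> definite
Clause 4: 0 positive -> not definite
Clause 5: 2 positive -> not definite
Definite clause count = 1.

1


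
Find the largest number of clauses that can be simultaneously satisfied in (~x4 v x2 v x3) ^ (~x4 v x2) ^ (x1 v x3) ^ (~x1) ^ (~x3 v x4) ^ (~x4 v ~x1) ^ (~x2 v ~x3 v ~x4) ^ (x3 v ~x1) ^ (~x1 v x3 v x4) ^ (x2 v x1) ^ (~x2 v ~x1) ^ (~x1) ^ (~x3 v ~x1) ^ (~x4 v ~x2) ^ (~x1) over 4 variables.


Enumerate all 16 truth assignments.
For each, count how many of the 15 clauses are satisfied.
The formula is not fully satisfiable, so the maximum is below 15.
Maximum simultaneously satisfiable clauses = 14.

14


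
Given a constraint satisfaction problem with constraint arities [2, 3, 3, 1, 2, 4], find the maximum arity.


The arities are: 2, 3, 3, 1, 2, 4.
Scan for the maximum value.
Maximum arity = 4.

4


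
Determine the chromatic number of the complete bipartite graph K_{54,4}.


K_{54,4} is bipartite by definition: the two parts are independent sets, with every edge crossing between them.
Color all vertices in one part with color 1 and all vertices in the other part with color 2.
Since the graph has at least one edge, one color does not suffice.
Chromatic number = 2.

2


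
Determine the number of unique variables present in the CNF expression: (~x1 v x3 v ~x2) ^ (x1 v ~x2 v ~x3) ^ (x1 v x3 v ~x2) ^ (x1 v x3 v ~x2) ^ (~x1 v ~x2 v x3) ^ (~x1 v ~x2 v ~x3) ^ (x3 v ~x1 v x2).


Identify each distinct variable in the formula.
Variables found: x1, x2, x3.
Total distinct variables = 3.

3


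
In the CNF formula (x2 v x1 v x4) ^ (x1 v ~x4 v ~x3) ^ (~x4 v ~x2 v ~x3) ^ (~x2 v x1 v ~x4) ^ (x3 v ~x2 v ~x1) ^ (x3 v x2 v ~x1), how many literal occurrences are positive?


Scan each clause for unnegated literals.
Clause 1: 3 positive; Clause 2: 1 positive; Clause 3: 0 positive; Clause 4: 1 positive; Clause 5: 1 positive; Clause 6: 2 positive.
Total positive literal occurrences = 8.

8


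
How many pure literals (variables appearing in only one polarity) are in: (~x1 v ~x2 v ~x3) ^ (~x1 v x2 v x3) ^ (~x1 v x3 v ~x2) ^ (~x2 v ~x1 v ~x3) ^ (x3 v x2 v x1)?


A pure literal appears in only one polarity across all clauses.
No pure literals found.
Count = 0.

0


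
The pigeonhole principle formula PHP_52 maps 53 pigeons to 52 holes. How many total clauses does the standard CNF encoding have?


The PHP encoding has two parts:
1) At-least-one-hole clauses: 53 (one per pigeon, each with 52 literals).
2) At-most-one-pigeon-per-hole clauses: 52 holes * C(53,2) = 52 * 1378 = 71656.
Total clauses = 53 + 71656 = 71709.

71709


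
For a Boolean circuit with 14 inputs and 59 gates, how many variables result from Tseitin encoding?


The Tseitin transformation introduces one auxiliary variable per gate.
Total variables = inputs + gates = 14 + 59 = 73.

73


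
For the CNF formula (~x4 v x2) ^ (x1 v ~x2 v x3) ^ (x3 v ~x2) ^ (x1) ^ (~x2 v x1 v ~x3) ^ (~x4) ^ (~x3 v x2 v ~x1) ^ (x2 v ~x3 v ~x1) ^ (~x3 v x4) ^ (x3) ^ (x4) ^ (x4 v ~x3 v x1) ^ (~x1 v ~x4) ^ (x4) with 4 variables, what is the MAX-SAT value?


Enumerate all 16 truth assignments.
For each, count how many of the 14 clauses are satisfied.
The formula is not fully satisfiable, so the maximum is below 14.
Maximum simultaneously satisfiable clauses = 12.

12


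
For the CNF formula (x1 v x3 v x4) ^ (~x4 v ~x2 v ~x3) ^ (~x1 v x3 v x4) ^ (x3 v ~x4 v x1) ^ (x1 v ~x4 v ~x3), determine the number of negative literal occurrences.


Scan each clause for negated literals.
Clause 1: 0 negative; Clause 2: 3 negative; Clause 3: 1 negative; Clause 4: 1 negative; Clause 5: 2 negative.
Total negative literal occurrences = 7.

7


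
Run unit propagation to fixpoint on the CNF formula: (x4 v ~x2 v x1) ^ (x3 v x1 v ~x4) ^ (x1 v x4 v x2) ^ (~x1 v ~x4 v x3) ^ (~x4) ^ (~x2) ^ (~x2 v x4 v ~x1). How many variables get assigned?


Unit propagation repeatedly assigns the literal in any unit clause, then simplifies.
Assignments in order: x4 = F, x2 = F, x1 = T.
No further unit clauses remain.
Total variables assigned = 3.

3


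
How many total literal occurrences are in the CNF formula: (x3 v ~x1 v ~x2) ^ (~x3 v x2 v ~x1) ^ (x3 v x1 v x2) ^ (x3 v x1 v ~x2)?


Clause lengths: 3, 3, 3, 3.
Sum = 3 + 3 + 3 + 3 = 12.

12


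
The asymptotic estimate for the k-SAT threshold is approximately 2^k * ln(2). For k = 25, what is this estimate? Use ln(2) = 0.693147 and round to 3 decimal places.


Using the asymptotic formula: threshold ~ 2^k * ln(2).
2^25 = 33554432.
33554432 * 0.693147 = 23258153.878.

23258153.878


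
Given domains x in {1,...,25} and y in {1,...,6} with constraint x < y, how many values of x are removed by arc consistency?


For the constraint x < y, x needs a supporting value in y's domain.
x can be at most 5 (one less than y's maximum).
Valid x values from domain: 5 out of 25.
Pruned = 25 - 5 = 20.

20


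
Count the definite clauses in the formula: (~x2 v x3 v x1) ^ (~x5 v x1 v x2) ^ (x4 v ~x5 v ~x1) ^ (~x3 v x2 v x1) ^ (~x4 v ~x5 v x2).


A definite clause has exactly one positive literal.
Clause 1: 2 positive -> not definite
Clause 2: 2 positive -> not definite
Clause 3: 1 positive -> definite
Clause 4: 2 positive -> not definite
Clause 5: 1 positive -> definite
Definite clause count = 2.

2


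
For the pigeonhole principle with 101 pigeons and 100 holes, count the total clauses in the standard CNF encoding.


The PHP encoding has two parts:
1) At-least-one-hole clauses: 101 (one per pigeon, each with 100 literals).
2) At-most-one-pigeon-per-hole clauses: 100 holes * C(101,2) = 100 * 5050 = 505000.
Total clauses = 101 + 505000 = 505101.

505101


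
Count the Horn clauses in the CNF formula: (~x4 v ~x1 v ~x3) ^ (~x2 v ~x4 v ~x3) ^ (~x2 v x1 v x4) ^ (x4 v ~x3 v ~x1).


A Horn clause has at most one positive literal.
Clause 1: 0 positive lit(s) -> Horn
Clause 2: 0 positive lit(s) -> Horn
Clause 3: 2 positive lit(s) -> not Horn
Clause 4: 1 positive lit(s) -> Horn
Total Horn clauses = 3.

3


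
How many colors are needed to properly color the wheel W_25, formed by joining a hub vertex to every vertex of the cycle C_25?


W_25 consists of the cycle C_25 together with a hub vertex adjacent to every cycle vertex.
The cycle C_25 needs 3 colors (odd cycle -> 3).
The hub is adjacent to every cycle vertex, so it must receive a new color distinct from all of them.
Chromatic number = 3 + 1 = 4.

4


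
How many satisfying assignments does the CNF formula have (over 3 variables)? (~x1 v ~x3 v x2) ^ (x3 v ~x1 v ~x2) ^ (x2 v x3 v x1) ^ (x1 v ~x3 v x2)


Enumerate all 8 truth assignments over 3 variables.
Test each against every clause.
Satisfying assignments found: 4.

4


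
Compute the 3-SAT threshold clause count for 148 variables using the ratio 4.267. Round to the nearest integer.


The 3-SAT phase transition occurs at approximately 4.267 clauses per variable.
m = 4.267 * 148 = 631.516.
Rounded to nearest integer: 632.

632


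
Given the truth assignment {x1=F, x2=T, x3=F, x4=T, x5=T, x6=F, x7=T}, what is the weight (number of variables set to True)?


The weight is the number of variables assigned True.
True variables: x2, x4, x5, x7.
Weight = 4.

4


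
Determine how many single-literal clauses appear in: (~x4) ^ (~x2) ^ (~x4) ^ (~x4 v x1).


A unit clause contains exactly one literal.
Unit clauses found: (~x4), (~x2), (~x4).
Count = 3.

3


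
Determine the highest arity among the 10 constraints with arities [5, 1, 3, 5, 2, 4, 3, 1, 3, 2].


The arities are: 5, 1, 3, 5, 2, 4, 3, 1, 3, 2.
Scan for the maximum value.
Maximum arity = 5.

5


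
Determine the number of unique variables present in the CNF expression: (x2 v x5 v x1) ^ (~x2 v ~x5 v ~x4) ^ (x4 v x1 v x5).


Identify each distinct variable in the formula.
Variables found: x1, x2, x4, x5.
Total distinct variables = 4.

4


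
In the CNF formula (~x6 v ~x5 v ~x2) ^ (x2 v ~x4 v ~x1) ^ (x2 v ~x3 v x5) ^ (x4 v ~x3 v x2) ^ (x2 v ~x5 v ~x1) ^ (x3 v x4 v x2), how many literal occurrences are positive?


Scan each clause for unnegated literals.
Clause 1: 0 positive; Clause 2: 1 positive; Clause 3: 2 positive; Clause 4: 2 positive; Clause 5: 1 positive; Clause 6: 3 positive.
Total positive literal occurrences = 9.

9


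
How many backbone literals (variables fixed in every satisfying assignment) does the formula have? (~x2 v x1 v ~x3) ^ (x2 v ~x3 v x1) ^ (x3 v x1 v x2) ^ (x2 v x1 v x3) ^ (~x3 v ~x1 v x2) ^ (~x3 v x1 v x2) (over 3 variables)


Find all satisfying assignments: 4 model(s).
Check which variables have the same value in every model.
No variable is fixed across all models.
Backbone size = 0.

0


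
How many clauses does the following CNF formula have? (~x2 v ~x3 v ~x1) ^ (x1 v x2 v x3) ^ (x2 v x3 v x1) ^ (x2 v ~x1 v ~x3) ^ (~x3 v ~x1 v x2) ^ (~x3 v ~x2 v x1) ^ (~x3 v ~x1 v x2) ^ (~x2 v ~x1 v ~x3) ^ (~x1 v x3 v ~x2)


Each group enclosed in parentheses joined by ^ is one clause.
Counting the conjuncts: 9 clauses.

9


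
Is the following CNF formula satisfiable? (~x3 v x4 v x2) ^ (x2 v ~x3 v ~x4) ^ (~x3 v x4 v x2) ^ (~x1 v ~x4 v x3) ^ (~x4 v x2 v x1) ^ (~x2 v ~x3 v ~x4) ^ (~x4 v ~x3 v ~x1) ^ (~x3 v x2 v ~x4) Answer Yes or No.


Check all 16 possible truth assignments.
Number of satisfying assignments found: 7.
The formula is satisfiable.

Yes


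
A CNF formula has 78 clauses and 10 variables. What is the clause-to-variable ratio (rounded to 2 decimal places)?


Clause-to-variable ratio = clauses / variables.
78 / 10 = 7.8.

7.8


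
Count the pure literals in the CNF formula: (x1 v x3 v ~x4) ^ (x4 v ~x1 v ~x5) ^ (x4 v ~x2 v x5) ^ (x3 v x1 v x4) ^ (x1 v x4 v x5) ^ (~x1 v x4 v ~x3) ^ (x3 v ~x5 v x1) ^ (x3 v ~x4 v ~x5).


A pure literal appears in only one polarity across all clauses.
Pure literals: x2 (negative only).
Count = 1.

1


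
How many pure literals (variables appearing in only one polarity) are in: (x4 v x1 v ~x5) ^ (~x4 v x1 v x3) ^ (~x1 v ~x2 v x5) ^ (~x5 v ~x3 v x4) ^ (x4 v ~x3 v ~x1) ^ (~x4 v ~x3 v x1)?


A pure literal appears in only one polarity across all clauses.
Pure literals: x2 (negative only).
Count = 1.

1


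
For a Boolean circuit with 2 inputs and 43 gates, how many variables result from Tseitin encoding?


The Tseitin transformation introduces one auxiliary variable per gate.
Total variables = inputs + gates = 2 + 43 = 45.

45


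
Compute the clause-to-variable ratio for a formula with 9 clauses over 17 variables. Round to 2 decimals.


Clause-to-variable ratio = clauses / variables.
9 / 17 = 0.53.

0.53


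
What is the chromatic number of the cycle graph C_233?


An odd cycle cannot be 2-colored: alternating two colors around the cycle returns to the start with a conflict.
Since 233 is odd, three colors are required (and three suffice).
Chromatic number = 3.

3


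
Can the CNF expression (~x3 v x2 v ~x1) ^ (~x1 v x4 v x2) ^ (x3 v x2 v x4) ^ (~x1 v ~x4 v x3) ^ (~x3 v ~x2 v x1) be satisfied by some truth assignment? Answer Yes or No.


Check all 16 possible truth assignments.
Number of satisfying assignments found: 8.
The formula is satisfiable.

Yes


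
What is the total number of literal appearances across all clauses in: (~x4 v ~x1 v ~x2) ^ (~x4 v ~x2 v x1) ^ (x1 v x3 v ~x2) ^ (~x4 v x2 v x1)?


Clause lengths: 3, 3, 3, 3.
Sum = 3 + 3 + 3 + 3 = 12.

12


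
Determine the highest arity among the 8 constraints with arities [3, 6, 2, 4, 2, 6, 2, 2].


The arities are: 3, 6, 2, 4, 2, 6, 2, 2.
Scan for the maximum value.
Maximum arity = 6.

6


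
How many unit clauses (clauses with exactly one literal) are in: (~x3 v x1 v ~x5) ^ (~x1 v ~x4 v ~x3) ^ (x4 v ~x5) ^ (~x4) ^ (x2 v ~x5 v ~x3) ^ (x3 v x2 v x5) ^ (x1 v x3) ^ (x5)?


A unit clause contains exactly one literal.
Unit clauses found: (~x4), (x5).
Count = 2.

2


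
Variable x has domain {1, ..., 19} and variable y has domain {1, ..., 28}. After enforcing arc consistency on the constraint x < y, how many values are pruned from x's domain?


For the constraint x < y, x needs a supporting value in y's domain.
x can be at most 27 (one less than y's maximum).
Valid x values from domain: 19 out of 19.
Pruned = 19 - 19 = 0.

0


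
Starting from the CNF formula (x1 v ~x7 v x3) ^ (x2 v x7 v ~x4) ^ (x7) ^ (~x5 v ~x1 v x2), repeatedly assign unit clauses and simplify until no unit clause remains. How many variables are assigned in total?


Unit propagation repeatedly assigns the literal in any unit clause, then simplifies.
Assignments in order: x7 = T.
No further unit clauses remain.
Total variables assigned = 1.

1


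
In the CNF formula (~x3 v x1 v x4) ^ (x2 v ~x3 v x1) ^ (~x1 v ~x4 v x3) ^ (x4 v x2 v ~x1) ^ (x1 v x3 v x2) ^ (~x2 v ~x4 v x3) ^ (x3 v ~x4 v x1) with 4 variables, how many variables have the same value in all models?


Find all satisfying assignments: 6 model(s).
Check which variables have the same value in every model.
No variable is fixed across all models.
Backbone size = 0.

0


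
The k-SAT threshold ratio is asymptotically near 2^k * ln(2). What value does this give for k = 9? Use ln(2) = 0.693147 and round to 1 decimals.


Using the asymptotic formula: threshold ~ 2^k * ln(2).
2^9 = 512.
512 * 0.693147 = 354.9.

354.9


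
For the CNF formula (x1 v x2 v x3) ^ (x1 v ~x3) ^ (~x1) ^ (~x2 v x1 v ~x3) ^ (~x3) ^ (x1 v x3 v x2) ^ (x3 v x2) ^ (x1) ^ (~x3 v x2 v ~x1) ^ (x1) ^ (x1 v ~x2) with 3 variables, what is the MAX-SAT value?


Enumerate all 8 truth assignments.
For each, count how many of the 11 clauses are satisfied.
The formula is not fully satisfiable, so the maximum is below 11.
Maximum simultaneously satisfiable clauses = 10.

10


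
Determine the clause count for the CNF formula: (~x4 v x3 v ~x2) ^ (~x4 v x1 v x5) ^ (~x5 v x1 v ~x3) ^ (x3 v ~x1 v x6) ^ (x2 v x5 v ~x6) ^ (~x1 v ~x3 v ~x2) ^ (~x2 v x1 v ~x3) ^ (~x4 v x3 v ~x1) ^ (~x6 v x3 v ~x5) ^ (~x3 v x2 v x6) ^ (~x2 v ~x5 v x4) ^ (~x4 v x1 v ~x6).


Each group enclosed in parentheses joined by ^ is one clause.
Counting the conjuncts: 12 clauses.

12


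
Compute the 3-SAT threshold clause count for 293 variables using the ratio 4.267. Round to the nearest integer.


The 3-SAT phase transition occurs at approximately 4.267 clauses per variable.
m = 4.267 * 293 = 1250.231.
Rounded to nearest integer: 1250.

1250


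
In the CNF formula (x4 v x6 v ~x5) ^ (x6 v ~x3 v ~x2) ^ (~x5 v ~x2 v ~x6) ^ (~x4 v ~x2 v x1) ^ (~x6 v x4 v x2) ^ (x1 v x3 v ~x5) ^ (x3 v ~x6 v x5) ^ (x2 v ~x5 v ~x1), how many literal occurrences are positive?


Scan each clause for unnegated literals.
Clause 1: 2 positive; Clause 2: 1 positive; Clause 3: 0 positive; Clause 4: 1 positive; Clause 5: 2 positive; Clause 6: 2 positive; Clause 7: 2 positive; Clause 8: 1 positive.
Total positive literal occurrences = 11.

11


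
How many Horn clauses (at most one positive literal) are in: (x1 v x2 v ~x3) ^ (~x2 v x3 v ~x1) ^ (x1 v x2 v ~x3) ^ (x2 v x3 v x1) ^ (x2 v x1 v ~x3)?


A Horn clause has at most one positive literal.
Clause 1: 2 positive lit(s) -> not Horn
Clause 2: 1 positive lit(s) -> Horn
Clause 3: 2 positive lit(s) -> not Horn
Clause 4: 3 positive lit(s) -> not Horn
Clause 5: 2 positive lit(s) -> not Horn
Total Horn clauses = 1.

1


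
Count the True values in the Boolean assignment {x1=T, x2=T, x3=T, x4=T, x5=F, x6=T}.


The weight is the number of variables assigned True.
True variables: x1, x2, x3, x4, x6.
Weight = 5.

5


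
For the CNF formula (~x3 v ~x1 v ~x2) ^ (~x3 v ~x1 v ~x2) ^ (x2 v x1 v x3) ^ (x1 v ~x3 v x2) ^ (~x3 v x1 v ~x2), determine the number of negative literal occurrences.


Scan each clause for negated literals.
Clause 1: 3 negative; Clause 2: 3 negative; Clause 3: 0 negative; Clause 4: 1 negative; Clause 5: 2 negative.
Total negative literal occurrences = 9.

9


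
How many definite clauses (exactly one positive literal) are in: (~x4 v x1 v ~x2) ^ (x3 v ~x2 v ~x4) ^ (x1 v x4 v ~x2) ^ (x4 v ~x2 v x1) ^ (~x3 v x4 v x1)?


A definite clause has exactly one positive literal.
Clause 1: 1 positive -> definite
Clause 2: 1 positive -> definite
Clause 3: 2 positive -> not definite
Clause 4: 2 positive -> not definite
Clause 5: 2 positive -> not definite
Definite clause count = 2.

2


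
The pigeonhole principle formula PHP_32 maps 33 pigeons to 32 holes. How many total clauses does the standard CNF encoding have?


The PHP encoding has two parts:
1) At-least-one-hole clauses: 33 (one per pigeon, each with 32 literals).
2) At-most-one-pigeon-per-hole clauses: 32 holes * C(33,2) = 32 * 528 = 16896.
Total clauses = 33 + 16896 = 16929.

16929


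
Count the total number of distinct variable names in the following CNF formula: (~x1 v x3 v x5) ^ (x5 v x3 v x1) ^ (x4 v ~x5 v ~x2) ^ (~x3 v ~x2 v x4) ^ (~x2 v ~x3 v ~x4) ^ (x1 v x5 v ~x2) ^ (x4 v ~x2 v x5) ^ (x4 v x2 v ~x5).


Identify each distinct variable in the formula.
Variables found: x1, x2, x3, x4, x5.
Total distinct variables = 5.

5


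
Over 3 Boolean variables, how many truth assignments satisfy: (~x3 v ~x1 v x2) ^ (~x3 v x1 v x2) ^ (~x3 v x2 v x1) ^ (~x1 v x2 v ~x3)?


Enumerate all 8 truth assignments over 3 variables.
Test each against every clause.
Satisfying assignments found: 6.

6


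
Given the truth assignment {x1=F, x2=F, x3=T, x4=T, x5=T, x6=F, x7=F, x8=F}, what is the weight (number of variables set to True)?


The weight is the number of variables assigned True.
True variables: x3, x4, x5.
Weight = 3.

3


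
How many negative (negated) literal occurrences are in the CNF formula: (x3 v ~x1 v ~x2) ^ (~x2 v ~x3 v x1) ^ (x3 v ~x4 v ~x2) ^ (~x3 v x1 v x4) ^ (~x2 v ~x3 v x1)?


Scan each clause for negated literals.
Clause 1: 2 negative; Clause 2: 2 negative; Clause 3: 2 negative; Clause 4: 1 negative; Clause 5: 2 negative.
Total negative literal occurrences = 9.

9


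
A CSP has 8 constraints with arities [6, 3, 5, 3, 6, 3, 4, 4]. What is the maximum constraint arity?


The arities are: 6, 3, 5, 3, 6, 3, 4, 4.
Scan for the maximum value.
Maximum arity = 6.

6


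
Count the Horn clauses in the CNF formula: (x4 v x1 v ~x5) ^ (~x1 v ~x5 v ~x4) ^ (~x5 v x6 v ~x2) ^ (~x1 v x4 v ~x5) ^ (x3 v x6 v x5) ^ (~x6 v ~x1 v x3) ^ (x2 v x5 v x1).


A Horn clause has at most one positive literal.
Clause 1: 2 positive lit(s) -> not Horn
Clause 2: 0 positive lit(s) -> Horn
Clause 3: 1 positive lit(s) -> Horn
Clause 4: 1 positive lit(s) -> Horn
Clause 5: 3 positive lit(s) -> not Horn
Clause 6: 1 positive lit(s) -> Horn
Clause 7: 3 positive lit(s) -> not Horn
Total Horn clauses = 4.

4


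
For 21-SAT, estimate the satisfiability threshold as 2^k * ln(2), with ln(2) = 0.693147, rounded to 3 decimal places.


Using the asymptotic formula: threshold ~ 2^k * ln(2).
2^21 = 2097152.
2097152 * 0.693147 = 1453634.617.

1453634.617


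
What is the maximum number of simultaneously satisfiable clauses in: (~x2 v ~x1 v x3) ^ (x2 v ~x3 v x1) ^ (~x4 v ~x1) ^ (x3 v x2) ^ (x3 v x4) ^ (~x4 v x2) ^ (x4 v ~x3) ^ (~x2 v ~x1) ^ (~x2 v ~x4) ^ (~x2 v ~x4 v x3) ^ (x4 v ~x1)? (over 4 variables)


Enumerate all 16 truth assignments.
For each, count how many of the 11 clauses are satisfied.
The formula is not fully satisfiable, so the maximum is below 11.
Maximum simultaneously satisfiable clauses = 10.

10


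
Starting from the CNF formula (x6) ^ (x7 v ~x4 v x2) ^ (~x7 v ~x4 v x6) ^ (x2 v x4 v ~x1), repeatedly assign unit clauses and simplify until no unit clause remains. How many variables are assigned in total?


Unit propagation repeatedly assigns the literal in any unit clause, then simplifies.
Assignments in order: x6 = T.
No further unit clauses remain.
Total variables assigned = 1.

1


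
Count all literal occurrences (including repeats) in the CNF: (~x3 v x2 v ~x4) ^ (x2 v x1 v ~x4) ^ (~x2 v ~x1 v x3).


Clause lengths: 3, 3, 3.
Sum = 3 + 3 + 3 = 9.

9


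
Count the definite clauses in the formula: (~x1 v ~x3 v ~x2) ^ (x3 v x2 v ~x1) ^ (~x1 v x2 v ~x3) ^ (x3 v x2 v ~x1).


A definite clause has exactly one positive literal.
Clause 1: 0 positive -> not definite
Clause 2: 2 positive -> not definite
Clause 3: 1 positive -> definite
Clause 4: 2 positive -> not definite
Definite clause count = 1.

1


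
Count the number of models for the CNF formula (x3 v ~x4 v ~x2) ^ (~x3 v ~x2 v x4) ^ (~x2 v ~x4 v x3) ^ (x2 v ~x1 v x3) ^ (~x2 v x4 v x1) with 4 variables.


Enumerate all 16 truth assignments over 4 variables.
Test each against every clause.
Satisfying assignments found: 9.

9


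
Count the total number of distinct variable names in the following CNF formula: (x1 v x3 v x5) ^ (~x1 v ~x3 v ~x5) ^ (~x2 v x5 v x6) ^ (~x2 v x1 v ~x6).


Identify each distinct variable in the formula.
Variables found: x1, x2, x3, x5, x6.
Total distinct variables = 5.

5


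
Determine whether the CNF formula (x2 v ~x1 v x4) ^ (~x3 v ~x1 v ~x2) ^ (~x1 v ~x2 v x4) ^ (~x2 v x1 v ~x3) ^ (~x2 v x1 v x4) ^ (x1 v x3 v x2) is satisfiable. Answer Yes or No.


Check all 16 possible truth assignments.
Number of satisfying assignments found: 6.
The formula is satisfiable.

Yes


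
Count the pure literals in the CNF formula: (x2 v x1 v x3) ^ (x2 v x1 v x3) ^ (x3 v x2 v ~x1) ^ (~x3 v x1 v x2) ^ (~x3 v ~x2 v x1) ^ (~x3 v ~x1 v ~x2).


A pure literal appears in only one polarity across all clauses.
No pure literals found.
Count = 0.

0


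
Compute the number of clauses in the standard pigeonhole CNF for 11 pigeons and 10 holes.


The PHP encoding has two parts:
1) At-least-one-hole clauses: 11 (one per pigeon, each with 10 literals).
2) At-most-one-pigeon-per-hole clauses: 10 holes * C(11,2) = 10 * 55 = 550.
Total clauses = 11 + 550 = 561.

561


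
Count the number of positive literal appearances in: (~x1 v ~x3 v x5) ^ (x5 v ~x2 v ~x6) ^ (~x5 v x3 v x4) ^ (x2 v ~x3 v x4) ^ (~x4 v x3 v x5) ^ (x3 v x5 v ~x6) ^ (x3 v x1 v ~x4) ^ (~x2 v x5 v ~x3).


Scan each clause for unnegated literals.
Clause 1: 1 positive; Clause 2: 1 positive; Clause 3: 2 positive; Clause 4: 2 positive; Clause 5: 2 positive; Clause 6: 2 positive; Clause 7: 2 positive; Clause 8: 1 positive.
Total positive literal occurrences = 13.

13


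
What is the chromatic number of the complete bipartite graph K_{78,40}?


K_{78,40} is bipartite by definition: the two parts are independent sets, with every edge crossing between them.
Color all vertices in one part with color 1 and all vertices in the other part with color 2.
Since the graph has at least one edge, one color does not suffice.
Chromatic number = 2.

2


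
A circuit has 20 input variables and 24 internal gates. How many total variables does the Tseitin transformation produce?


The Tseitin transformation introduces one auxiliary variable per gate.
Total variables = inputs + gates = 20 + 24 = 44.

44
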